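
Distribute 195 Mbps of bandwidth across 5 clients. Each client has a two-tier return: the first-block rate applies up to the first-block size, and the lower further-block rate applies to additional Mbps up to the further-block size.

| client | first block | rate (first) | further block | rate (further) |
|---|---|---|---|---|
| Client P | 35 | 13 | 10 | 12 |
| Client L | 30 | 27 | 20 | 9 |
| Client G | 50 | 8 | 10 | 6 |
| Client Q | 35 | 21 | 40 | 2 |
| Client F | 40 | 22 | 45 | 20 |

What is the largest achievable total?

3900

Order all 10 blocks by rate: Client L/first 27 > Client F/first 22 > Client Q/first 21 > Client F/second 20 > Client P/first 13 > Client P/second 12 > Client L/second 9 > Client G/first 8 > Client G/second 6 > Client Q/second 2.
Client L first at 27: fill all 30 ; 165 left.
Client F first at 22: fill all 40 ; 125 left.
Client Q/first (21): +35 ; 90 left.
Fill Client F second block (45 at 20) ; 45 left.
Client P/first (13): +35 ; 10 left.
Fill Client P second block (10 at 12) ; 0 left.
Total = 27×30 + 22×40 + 21×35 + 20×45 + 13×35 + 12×10 = 3900.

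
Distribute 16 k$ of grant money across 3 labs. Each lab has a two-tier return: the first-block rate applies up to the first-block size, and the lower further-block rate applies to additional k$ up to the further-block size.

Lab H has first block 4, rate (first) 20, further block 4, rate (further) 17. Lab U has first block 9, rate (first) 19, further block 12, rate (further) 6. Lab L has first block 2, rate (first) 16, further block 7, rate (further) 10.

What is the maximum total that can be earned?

302

Treat each block as its own option and order by rate: Lab H/T1 20 > Lab U/T1 19 > Lab H/T2 17 > Lab L/T1 16 > Lab L/T2 10 > Lab U/T2 6.
Lab H/T1 (20): +4 — 12 left.
Lab U T1 at 19: fill all 9 — 3 left.
Lab H/T2: +3 of 4 at 17; pool empty.
Total = 20×4 + 19×9 + 17×3 = 302.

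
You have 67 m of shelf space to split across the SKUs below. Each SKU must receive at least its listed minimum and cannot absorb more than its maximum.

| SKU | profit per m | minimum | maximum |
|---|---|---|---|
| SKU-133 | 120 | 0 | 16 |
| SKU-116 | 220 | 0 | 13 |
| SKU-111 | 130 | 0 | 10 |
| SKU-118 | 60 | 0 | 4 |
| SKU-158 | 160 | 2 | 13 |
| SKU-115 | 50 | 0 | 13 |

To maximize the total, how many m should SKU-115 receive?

Meeting every minimum uses 0+0+0+0+2+0 = 2 m, leaving 65.
Rank by profit per m: SKU-116 220 > SKU-158 160 > SKU-111 130 > SKU-133 120 > SKU-118 60 > SKU-115 50.
SKU-116 takes 13 more to reach its cap of 13 ; 52 left.
SKU-158: +11 to 13 (cap) ; 41 left.
SKU-111: +10 to 10 (cap) ; 31 left.
SKU-133: +16 to 16 (cap) ; 15 left.
Give SKU-118 4 more to hit its cap of 4 ; 11 left.
SKU-115 has room for 13 more but only 11 remain, so it gets 11.

11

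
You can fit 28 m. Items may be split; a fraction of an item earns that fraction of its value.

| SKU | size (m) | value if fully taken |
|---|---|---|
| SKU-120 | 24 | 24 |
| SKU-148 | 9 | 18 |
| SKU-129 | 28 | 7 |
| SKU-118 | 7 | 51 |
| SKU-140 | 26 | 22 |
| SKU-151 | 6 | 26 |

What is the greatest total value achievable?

Rank by value-to-size ratio: SKU-118 51/7≈7.29, SKU-151 26/6≈4.33, SKU-148 18/9≈2, SKU-120 24/24≈1, SKU-140 22/26≈0.846, SKU-129 7/28≈0.25.
All 7 m of SKU-118 fit (value 51) → 21 remain.
Take all of SKU-151 (6 m, value 26) → 15 m left.
SKU-148: take in full, 9 m for value 18 → 6 left.
Fill the last 6 m with part of SKU-120: 6/24 of it earns 6.
Total value = 101.

101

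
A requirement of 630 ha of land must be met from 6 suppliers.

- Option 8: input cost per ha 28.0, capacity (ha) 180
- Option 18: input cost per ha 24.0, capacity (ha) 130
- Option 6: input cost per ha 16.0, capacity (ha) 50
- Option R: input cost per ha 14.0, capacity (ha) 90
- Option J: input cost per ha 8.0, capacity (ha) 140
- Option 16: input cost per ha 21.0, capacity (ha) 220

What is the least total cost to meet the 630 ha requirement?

Cheapest first:
Option J at 8.0: take all 140 ha ; 490 still needed.
Take 90 from Option R at 14.0 ; need 400 more.
Take 50 from Option 6 at 16.0 ; need 350 more.
Option 16 at 21.0: take all 220 ha ; 130 still needed.
Option 18 (24.0): use full 130 ; 0 ha to go.
Option 8: unused.
Cost = 140×8.0 + 90×14.0 + 50×16.0 + 220×21.0 + 130×24.0 = 10920.

10920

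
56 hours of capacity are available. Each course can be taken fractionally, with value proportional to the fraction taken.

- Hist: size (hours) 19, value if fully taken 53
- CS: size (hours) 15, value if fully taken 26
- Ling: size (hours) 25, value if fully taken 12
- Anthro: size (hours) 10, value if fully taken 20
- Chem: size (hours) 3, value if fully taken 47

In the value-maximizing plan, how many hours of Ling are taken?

Best value per unit of size first: Chem 47/3≈15.7, Hist 53/19≈2.79, Anthro 20/10≈2, CS 26/15≈1.73, Ling 12/25≈0.48.
All 3 hours of Chem fit (value 47) — 53 remain.
All 19 hours of Hist fit (value 53) — 34 remain.
Anthro: take in full, 10 hours for value 20 — 24 left.
CS: take in full, 15 hours for value 26 — 9 left.
9 hours left: a 9/25 share of Ling gives 12×9/25 = 4.32.

9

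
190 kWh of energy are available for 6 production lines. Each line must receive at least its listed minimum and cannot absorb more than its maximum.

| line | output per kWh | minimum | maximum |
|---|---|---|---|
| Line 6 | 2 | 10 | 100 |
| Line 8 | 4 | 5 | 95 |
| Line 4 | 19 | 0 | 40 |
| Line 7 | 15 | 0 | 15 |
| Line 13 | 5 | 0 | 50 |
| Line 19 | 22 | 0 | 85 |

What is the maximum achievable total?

Meeting every minimum uses 10+5+0+0+0+0 = 15 kWh, leaving 175.
Order the production lines by output per kWh: Line 19 22 > Line 4 19 > Line 7 15 > Line 13 5 > Line 8 4 > Line 6 2.
Line 19 takes 85 more to reach its cap of 85 → 90 left.
Give Line 4 40 more to hit its cap of 40 → 50 left.
Line 7 takes 15 more to reach its cap of 15 → 35 left.
Only 35 left; Line 13 takes them to reach 35.
Total = 2×10 + 4×5 + 19×40 + 15×15 + 5×35 + 22×85 = 3070.

3070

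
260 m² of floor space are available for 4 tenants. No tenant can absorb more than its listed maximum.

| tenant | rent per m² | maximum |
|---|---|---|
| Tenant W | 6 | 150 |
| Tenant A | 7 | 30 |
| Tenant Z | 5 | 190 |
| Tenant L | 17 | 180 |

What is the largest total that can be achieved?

Highest rent per m² first: Tenant L 17 > Tenant A 7 > Tenant W 6 > Tenant Z 5.
Tenant L: +180 to 180 (cap) → 80 left.
Tenant A takes 30 to reach its cap of 30 → 50 left.
Only 50 left; Tenant W takes them to reach 50.
Total = 6×50 + 7×30 + 17×180 = 3570.

3570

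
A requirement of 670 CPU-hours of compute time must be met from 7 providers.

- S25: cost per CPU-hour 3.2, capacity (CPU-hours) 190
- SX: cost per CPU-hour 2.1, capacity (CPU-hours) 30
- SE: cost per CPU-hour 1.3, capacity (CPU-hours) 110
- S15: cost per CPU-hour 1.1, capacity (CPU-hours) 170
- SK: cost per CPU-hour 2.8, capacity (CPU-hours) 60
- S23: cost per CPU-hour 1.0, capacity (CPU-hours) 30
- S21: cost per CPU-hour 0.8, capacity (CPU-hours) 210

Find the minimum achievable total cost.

951

Use providers in increasing cost order.
S21 at 0.8: take all 210 CPU-hours → 460 still needed.
Take 30 from S23 at 1.0 → need 430 more.
Take 170 from S15 at 1.1 → need 260 more.
SE (1.3): use full 110 → 150 CPU-hours to go.
Take 30 from SX at 2.1 → need 120 more.
SK at 2.8: take all 60 CPU-hours → 60 still needed.
S25 (3.2): take the remaining 60 → done.
Cost = 210×0.8 + 30×1.0 + 170×1.1 + 110×1.3 + 30×2.1 + 60×2.8 + 60×3.2 = 951.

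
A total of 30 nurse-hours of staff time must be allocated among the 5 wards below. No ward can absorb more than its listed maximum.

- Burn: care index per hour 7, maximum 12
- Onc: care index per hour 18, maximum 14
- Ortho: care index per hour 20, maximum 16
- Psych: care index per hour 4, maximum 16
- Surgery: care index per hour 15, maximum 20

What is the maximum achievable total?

572

Highest care index per hour first: Ortho 20 > Onc 18 > Surgery 15 > Burn 7 > Psych 4.
Ortho takes 16 to reach its cap of 16 — 14 left.
Onc takes 14 to reach its cap of 14 — 0 left.
Total = 18×14 + 20×16 = 572.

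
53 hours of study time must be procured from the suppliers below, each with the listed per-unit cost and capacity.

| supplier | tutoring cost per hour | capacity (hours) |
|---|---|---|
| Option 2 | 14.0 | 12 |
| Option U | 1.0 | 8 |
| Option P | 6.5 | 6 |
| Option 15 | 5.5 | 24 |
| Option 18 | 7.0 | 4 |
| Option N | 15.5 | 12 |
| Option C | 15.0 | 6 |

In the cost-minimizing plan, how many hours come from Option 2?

Use suppliers in increasing cost order.
Option U at 1.0: take all 8 hours — 45 still needed.
Take 24 from Option 15 at 5.5 — need 21 more.
Option P at 6.5: take all 6 hours — 15 still needed.
Take 4 from Option 18 at 7.0 — need 11 more.
Take 11 from Option 2 at 14.0 to finish.
Option C, Option N: unused.

11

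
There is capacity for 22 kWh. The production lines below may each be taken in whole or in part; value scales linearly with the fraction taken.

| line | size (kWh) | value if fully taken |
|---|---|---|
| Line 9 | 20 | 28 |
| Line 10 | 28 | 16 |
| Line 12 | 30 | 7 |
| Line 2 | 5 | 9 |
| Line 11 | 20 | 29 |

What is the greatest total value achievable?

Sort by value density: Line 2 9/5≈1.8, Line 11 29/20≈1.45, Line 9 28/20≈1.4, Line 10 16/28≈0.571, Line 12 7/30≈0.233.
Take all of Line 2 (5 kWh, value 9) → 17 kWh left.
Fill the last 17 kWh with part of Line 11: 17/20 of it earns 24.65.
Total value = 33.65.

33.65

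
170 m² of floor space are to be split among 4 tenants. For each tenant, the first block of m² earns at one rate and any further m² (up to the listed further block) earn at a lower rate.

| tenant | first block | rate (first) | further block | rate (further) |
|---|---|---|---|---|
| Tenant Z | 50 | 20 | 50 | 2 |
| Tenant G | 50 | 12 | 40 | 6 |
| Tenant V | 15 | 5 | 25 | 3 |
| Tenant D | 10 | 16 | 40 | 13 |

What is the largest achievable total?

Treat each block as its own option and order by rate: Tenant Z/T1 20 > Tenant D/T1 16 > Tenant D/T2 13 > Tenant G/T1 12 > Tenant G/T2 6 > Tenant V/T1 5 > Tenant V/T2 3 > Tenant Z/T2 2.
Tenant Z/T1 (20): +50 — 120 left.
Tenant D/T1 (16): +10 — 110 left.
Fill Tenant D T2 block (40 at 13) — 70 left.
Tenant G/T1 (12): +50 — 20 left.
Tenant G/T2: +20 of 40 at 6; pool empty.
Total = 20×50 + 16×10 + 13×40 + 12×50 + 6×20 = 2400.

2400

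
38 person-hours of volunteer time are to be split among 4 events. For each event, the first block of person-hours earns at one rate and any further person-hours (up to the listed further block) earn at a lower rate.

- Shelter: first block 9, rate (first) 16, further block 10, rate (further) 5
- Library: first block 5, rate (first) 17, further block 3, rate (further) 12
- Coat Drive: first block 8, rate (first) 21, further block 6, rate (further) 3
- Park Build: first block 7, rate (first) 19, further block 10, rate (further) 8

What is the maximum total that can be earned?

Order all 8 blocks by rate: Coat Drive/first 21 > Park Build/first 19 > Library/first 17 > Shelter/first 16 > Library/second 12 > Park Build/second 8 > Shelter/second 5 > Coat Drive/second 3.
Fill Coat Drive first block (8 at 21) ; 30 left.
Fill Park Build first block (7 at 19) ; 23 left.
Library first at 17: fill all 5 ; 18 left.
Fill Shelter first block (9 at 16) ; 9 left.
Library/second (12): +3 ; 6 left.
6 remain; put them into Park Build second at 8.
Total = 21×8 + 19×7 + 17×5 + 16×9 + 12×3 + 8×6 = 614.

614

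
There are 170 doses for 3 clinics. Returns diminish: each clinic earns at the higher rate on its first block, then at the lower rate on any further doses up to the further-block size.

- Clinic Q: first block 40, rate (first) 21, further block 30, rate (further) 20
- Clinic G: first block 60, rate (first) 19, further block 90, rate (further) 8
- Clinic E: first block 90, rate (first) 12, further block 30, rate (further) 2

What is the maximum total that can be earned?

3060

Order all 6 blocks by rate: Clinic Q/T1 21 > Clinic Q/T2 20 > Clinic G/T1 19 > Clinic E/T1 12 > Clinic G/T2 8 > Clinic E/T2 2.
Fill Clinic Q T1 block (40 at 21) → 130 left.
Clinic Q/T2 (20): +30 → 100 left.
Fill Clinic G T1 block (60 at 19) → 40 left.
Clinic E/T1: +40 of 90 at 12; pool empty.
Total = 21×40 + 20×30 + 19×60 + 12×40 = 3060.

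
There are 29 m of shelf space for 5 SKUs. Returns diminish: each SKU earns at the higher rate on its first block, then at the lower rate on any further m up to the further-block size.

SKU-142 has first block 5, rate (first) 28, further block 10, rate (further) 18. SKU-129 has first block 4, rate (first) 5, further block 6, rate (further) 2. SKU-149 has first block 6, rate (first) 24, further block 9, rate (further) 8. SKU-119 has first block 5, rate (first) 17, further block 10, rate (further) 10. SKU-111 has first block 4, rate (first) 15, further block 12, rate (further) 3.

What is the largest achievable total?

Treat each block as its own option and order by rate: SKU-142/tier1 28 > SKU-149/tier1 24 > SKU-142/tier2 18 > SKU-119/tier1 17 > SKU-111/tier1 15 > SKU-119/tier2 10 > SKU-149/tier2 8 > SKU-129/tier1 5 > SKU-111/tier2 3 > SKU-129/tier2 2.
Fill SKU-142 tier1 block (5 at 28) → 24 left.
Fill SKU-149 tier1 block (6 at 24) → 18 left.
SKU-142 tier2 at 18: fill all 10 → 8 left.
Fill SKU-119 tier1 block (5 at 17) → 3 left.
SKU-111 tier1 at 15: only 3 left, fill 3.
Total = 28×5 + 24×6 + 18×10 + 17×5 + 15×3 = 594.

594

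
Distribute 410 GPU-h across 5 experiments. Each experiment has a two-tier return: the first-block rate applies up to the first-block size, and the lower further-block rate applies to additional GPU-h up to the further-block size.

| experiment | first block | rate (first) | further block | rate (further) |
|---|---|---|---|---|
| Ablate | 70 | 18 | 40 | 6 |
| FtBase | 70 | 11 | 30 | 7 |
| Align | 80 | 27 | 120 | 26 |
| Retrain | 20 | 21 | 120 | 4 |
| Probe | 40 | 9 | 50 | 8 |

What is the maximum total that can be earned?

8170

Rank every tier by rate: Align/T1 27 > Align/T2 26 > Retrain/T1 21 > Ablate/T1 18 > FtBase/T1 11 > Probe/T1 9 > Probe/T2 8 > FtBase/T2 7 > Ablate/T2 6 > Retrain/T2 4.
Fill Align T1 block (80 at 27) — 330 left.
Align/T2 (26): +120 — 210 left.
Retrain T1 at 21: fill all 20 — 190 left.
Fill Ablate T1 block (70 at 18) — 120 left.
FtBase/T1 (11): +70 — 50 left.
Fill Probe T1 block (40 at 9) — 10 left.
10 remain; put them into Probe T2 at 8.
Total = 27×80 + 26×120 + 21×20 + 18×70 + 11×70 + 9×40 + 8×10 = 8170.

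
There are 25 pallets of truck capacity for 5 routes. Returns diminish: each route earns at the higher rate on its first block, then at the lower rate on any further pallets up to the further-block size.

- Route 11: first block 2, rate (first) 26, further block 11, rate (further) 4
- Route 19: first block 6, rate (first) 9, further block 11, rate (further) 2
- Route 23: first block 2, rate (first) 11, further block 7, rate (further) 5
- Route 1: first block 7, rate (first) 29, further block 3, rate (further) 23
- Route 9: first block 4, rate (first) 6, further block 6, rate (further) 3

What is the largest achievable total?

429

Order all 10 blocks by rate: Route 1/T1 29 > Route 11/T1 26 > Route 1/T2 23 > Route 23/T1 11 > Route 19/T1 9 > Route 9/T1 6 > Route 23/T2 5 > Route 11/T2 4 > Route 9/T2 3 > Route 19/T2 2.
Route 1 T1 at 29: fill all 7 → 18 left.
Fill Route 11 T1 block (2 at 26) → 16 left.
Route 1/T2 (23): +3 → 13 left.
Route 23/T1 (11): +2 → 11 left.
Route 19 T1 at 9: fill all 6 → 5 left.
Route 9/T1 (6): +4 → 1 left.
Route 23/T2: +1 of 7 at 5; pool empty.
Total = 29×7 + 26×2 + 23×3 + 11×2 + 9×6 + 6×4 + 5×1 = 429.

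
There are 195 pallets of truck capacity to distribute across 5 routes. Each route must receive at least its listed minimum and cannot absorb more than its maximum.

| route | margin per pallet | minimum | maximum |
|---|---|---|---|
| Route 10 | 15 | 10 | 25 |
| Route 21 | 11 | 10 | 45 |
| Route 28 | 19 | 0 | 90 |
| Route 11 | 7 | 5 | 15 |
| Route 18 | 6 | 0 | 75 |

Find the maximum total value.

Meeting every minimum uses 10+10+0+5+0 = 25 pallets, leaving 170.
Rank by margin per pallet: Route 28 19 > Route 10 15 > Route 21 11 > Route 11 7 > Route 18 6.
Give Route 28 90 more to hit its cap of 90 ; 80 left.
Give Route 10 15 more to hit its cap of 25 ; 65 left.
Route 21: +35 to 45 (cap) ; 30 left.
Give Route 11 10 more to hit its cap of 15 ; 20 left.
Route 18: +20 (room for 75) → 20. Pool exhausted.
Total = 15×25 + 11×45 + 19×90 + 7×15 + 6×20 = 2805.

2805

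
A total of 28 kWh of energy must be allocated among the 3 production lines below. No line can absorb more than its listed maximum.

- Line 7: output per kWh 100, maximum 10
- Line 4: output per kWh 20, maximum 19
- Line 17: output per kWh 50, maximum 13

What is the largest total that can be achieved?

Order the production lines by output per kWh: Line 7 100 > Line 17 50 > Line 4 20.
Line 7: +10 to 10 (cap) → 18 left.
Give Line 17 13 to hit its cap of 13 → 5 left.
Line 4: +5 (room for 19) → 5. Pool exhausted.
Total = 100×10 + 20×5 + 50×13 = 1750.

1750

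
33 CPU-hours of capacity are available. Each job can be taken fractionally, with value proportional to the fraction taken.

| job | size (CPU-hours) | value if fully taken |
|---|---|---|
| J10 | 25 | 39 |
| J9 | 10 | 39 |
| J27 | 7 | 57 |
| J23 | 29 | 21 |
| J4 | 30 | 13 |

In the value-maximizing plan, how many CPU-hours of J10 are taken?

16

Rank by value-to-size ratio: J27 57/7≈8.14, J9 39/10≈3.9, J10 39/25≈1.56, J23 21/29≈0.724, J4 13/30≈0.433.
J27: take in full, 7 CPU-hours for value 57 ; 26 left.
All 10 CPU-hours of J9 fit (value 39) ; 16 remain.
Only 16 CPU-hours remain; take 16/25 of J10 for value 39×16/25 = 24.96.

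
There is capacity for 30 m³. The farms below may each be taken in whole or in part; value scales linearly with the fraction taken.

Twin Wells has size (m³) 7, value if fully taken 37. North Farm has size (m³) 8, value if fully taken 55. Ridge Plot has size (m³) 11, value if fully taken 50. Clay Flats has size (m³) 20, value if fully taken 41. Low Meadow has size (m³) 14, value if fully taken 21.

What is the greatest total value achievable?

150.2

Sort by value density: North Farm 55/8≈6.88, Twin Wells 37/7≈5.29, Ridge Plot 50/11≈4.55, Clay Flats 41/20≈2.05, Low Meadow 21/14≈1.5.
All 8 m³ of North Farm fit (value 55) ; 22 remain.
Take all of Twin Wells (7 m³, value 37) ; 15 m³ left.
Take all of Ridge Plot (11 m³, value 50) ; 4 m³ left.
Only 4 m³ remain; take 4/20 of Clay Flats for value 41×4/20 = 8.2.
Total value = 150.2.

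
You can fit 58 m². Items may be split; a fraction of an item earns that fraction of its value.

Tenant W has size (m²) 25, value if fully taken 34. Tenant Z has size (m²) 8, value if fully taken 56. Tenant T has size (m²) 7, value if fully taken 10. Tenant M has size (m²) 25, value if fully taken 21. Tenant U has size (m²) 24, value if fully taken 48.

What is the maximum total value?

Best value per unit of size first: Tenant Z 56/8≈7, Tenant U 48/24≈2, Tenant T 10/7≈1.43, Tenant W 34/25≈1.36, Tenant M 21/25≈0.84.
Tenant Z: take in full, 8 m² for value 56 — 50 left.
Take all of Tenant U (24 m², value 48) — 26 m² left.
All 7 m² of Tenant T fit (value 10) — 19 remain.
19 m² left: a 19/25 share of Tenant W gives 34×19/25 = 25.84.
Total value = 139.84.

139.84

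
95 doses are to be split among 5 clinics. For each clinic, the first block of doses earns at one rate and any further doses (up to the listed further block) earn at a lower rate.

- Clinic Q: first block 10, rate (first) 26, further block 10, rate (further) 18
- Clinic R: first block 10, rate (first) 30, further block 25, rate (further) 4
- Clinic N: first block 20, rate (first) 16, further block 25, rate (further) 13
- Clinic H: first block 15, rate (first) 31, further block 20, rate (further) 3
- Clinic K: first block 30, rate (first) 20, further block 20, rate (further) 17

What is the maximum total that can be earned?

2145

Rank every tier by rate: Clinic H/tier1 31 > Clinic R/tier1 30 > Clinic Q/tier1 26 > Clinic K/tier1 20 > Clinic Q/tier2 18 > Clinic K/tier2 17 > Clinic N/tier1 16 > Clinic N/tier2 13 > Clinic R/tier2 4 > Clinic H/tier2 3.
Clinic H/tier1 (31): +15 → 80 left.
Clinic R tier1 at 30: fill all 10 → 70 left.
Clinic Q tier1 at 26: fill all 10 → 60 left.
Clinic K tier1 at 20: fill all 30 → 30 left.
Clinic Q/tier2 (18): +10 → 20 left.
Fill Clinic K tier2 block (20 at 17) → 0 left.
Total = 31×15 + 30×10 + 26×10 + 20×30 + 18×10 + 17×20 = 2145.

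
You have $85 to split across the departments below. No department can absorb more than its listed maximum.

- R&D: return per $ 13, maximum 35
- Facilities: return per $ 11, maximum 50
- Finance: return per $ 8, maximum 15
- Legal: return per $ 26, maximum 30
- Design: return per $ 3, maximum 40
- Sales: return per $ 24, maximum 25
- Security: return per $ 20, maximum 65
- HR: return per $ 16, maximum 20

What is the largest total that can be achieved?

1980

Rank by return per $: Legal 26 > Sales 24 > Security 20 > HR 16 > R&D 13 > Facilities 11 > Finance 8 > Design 3.
Legal: +30 to 30 (cap) — 55 left.
Give Sales 25 to hit its cap of 25 — 30 left.
Security has room for 65 but only 30 remain, so it gets 30.
Total = 26×30 + 24×25 + 20×30 = 1980.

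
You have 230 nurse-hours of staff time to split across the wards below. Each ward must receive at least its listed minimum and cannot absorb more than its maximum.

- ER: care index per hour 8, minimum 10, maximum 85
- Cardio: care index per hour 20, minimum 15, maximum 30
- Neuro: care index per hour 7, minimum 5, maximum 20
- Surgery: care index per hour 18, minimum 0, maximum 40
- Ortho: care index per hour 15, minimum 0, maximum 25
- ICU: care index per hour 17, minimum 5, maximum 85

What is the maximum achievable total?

Meeting every minimum uses 10+15+5+0+0+5 = 35 nurse-hours, leaving 195.
Highest care index per hour first: Cardio 20 > Surgery 18 > ICU 17 > Ortho 15 > ER 8 > Neuro 7.
Give Cardio 15 more to hit its cap of 30 — 180 left.
Surgery takes 40 more to reach its cap of 40 — 140 left.
ICU: +80 to 85 (cap) — 60 left.
Ortho: +25 to 25 (cap) — 35 left.
ER: +35 (room for 75) → 45. Pool exhausted.
Total = 8×45 + 20×30 + 7×5 + 18×40 + 15×25 + 17×85 = 3535.

3535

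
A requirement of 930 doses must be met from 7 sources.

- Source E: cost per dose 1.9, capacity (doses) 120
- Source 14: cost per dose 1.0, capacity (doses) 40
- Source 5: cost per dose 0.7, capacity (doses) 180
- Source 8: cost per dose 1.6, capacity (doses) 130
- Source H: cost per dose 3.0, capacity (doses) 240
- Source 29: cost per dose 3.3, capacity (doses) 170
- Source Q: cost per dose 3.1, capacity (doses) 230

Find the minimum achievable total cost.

2004

Fill from the cheapest source first.
Source 5 (0.7): use full 180 ; 750 doses to go.
Take 40 from Source 14 at 1.0 ; need 710 more.
Take 130 from Source 8 at 1.6 ; need 580 more.
Source E (1.9): use full 120 ; 460 doses to go.
Take 240 from Source H at 3.0 ; need 220 more.
Source Q (3.1): take the remaining 220 ; done.
Source 29: unused.
Cost = 180×0.7 + 40×1.0 + 130×1.6 + 120×1.9 + 240×3.0 + 220×3.1 = 2004.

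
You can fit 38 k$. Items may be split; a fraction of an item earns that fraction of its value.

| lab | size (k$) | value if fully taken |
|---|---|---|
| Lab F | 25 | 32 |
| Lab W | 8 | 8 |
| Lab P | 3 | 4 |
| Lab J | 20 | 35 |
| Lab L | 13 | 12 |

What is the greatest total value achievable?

58.2

Sort by value density: Lab J 35/20≈1.75, Lab P 4/3≈1.33, Lab F 32/25≈1.28, Lab W 8/8≈1, Lab L 12/13≈0.923.
All 20 k$ of Lab J fit (value 35) — 18 remain.
Take all of Lab P (3 k$, value 4) — 15 k$ left.
15 k$ left: a 15/25 share of Lab F gives 32×15/25 = 19.2.
Total value = 58.2.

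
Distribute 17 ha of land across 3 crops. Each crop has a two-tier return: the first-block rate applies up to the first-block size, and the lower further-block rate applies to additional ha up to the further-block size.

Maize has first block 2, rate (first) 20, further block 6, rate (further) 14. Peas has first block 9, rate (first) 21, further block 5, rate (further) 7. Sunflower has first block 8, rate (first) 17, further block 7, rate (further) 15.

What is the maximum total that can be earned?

Order all 6 blocks by rate: Peas/first 21 > Maize/first 20 > Sunflower/first 17 > Sunflower/second 15 > Maize/second 14 > Peas/second 7.
Fill Peas first block (9 at 21) → 8 left.
Maize/first (20): +2 → 6 left.
Sunflower/first: +6 of 8 at 17; pool empty.
Total = 21×9 + 20×2 + 17×6 = 331.

331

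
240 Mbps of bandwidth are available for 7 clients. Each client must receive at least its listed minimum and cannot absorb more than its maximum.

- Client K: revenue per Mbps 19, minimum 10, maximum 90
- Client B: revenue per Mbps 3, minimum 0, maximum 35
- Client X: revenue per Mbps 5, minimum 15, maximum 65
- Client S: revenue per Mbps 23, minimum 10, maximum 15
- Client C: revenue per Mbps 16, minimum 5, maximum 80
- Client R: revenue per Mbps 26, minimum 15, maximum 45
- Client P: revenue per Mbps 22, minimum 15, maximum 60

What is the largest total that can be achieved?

Meeting every minimum uses 10+0+15+10+5+15+15 = 70 Mbps, leaving 170.
Rank by revenue per Mbps: Client R 26 > Client S 23 > Client P 22 > Client K 19 > Client C 16 > Client X 5 > Client B 3.
Give Client R 30 more to hit its cap of 45 ; 140 left.
Client S: +5 to 15 (cap) ; 135 left.
Client P takes 45 more to reach its cap of 60 ; 90 left.
Give Client K 80 more to hit its cap of 90 ; 10 left.
Client C: +10 (room for 75) → 15. Pool exhausted.
Total = 19×90 + 5×15 + 23×15 + 16×15 + 26×45 + 22×60 = 4860.

4860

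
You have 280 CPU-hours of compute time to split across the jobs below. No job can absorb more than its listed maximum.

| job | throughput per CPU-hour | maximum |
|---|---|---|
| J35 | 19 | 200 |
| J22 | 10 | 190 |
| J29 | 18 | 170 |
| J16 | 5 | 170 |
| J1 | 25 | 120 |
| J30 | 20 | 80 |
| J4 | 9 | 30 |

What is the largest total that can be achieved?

6120

Rank by throughput per CPU-hour: J1 25 > J30 20 > J35 19 > J29 18 > J22 10 > J4 9 > J16 5.
Give J1 120 to hit its cap of 120 — 160 left.
J30 takes 80 to reach its cap of 80 — 80 left.
Only 80 left; J35 takes them to reach 80.
Total = 19×80 + 25×120 + 20×80 = 6120.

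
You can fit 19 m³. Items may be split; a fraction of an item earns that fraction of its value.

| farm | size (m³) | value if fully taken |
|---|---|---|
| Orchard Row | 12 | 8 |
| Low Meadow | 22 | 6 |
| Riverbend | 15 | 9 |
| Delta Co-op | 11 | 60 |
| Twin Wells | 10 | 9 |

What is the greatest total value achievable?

Best value per unit of size first: Delta Co-op 60/11≈5.45, Twin Wells 9/10≈0.9, Orchard Row 8/12≈0.667, Riverbend 9/15≈0.6, Low Meadow 6/22≈0.273.
Delta Co-op: take in full, 11 m³ for value 60 ; 8 left.
8 m³ left: a 8/10 share of Twin Wells gives 9×8/10 = 7.2.
Total value = 67.2.

67.2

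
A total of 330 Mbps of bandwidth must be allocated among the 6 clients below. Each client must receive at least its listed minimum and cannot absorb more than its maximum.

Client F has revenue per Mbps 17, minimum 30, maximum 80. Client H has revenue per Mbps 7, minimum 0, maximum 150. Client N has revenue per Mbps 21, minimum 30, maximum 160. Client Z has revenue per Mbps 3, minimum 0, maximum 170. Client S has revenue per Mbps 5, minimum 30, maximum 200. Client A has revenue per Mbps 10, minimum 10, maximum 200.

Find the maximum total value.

5470

Meeting every minimum uses 30+0+30+0+30+10 = 100 Mbps, leaving 230.
Highest revenue per Mbps first: Client N 21 > Client F 17 > Client A 10 > Client H 7 > Client S 5 > Client Z 3.
Give Client N 130 more to hit its cap of 160 → 100 left.
Client F: +50 to 80 (cap) → 50 left.
Client A: +50 (room for 190) → 60. Pool exhausted.
Total = 17×80 + 21×160 + 5×30 + 10×60 = 5470.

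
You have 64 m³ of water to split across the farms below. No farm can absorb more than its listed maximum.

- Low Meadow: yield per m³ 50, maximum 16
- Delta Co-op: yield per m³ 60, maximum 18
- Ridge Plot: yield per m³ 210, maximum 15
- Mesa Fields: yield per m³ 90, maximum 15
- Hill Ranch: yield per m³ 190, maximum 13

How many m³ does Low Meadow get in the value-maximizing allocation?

3

Highest yield per m³ first: Ridge Plot 210 > Hill Ranch 190 > Mesa Fields 90 > Delta Co-op 60 > Low Meadow 50.
Ridge Plot takes 15 to reach its cap of 15 ; 49 left.
Hill Ranch takes 13 to reach its cap of 13 ; 36 left.
Mesa Fields: +15 to 15 (cap) ; 21 left.
Delta Co-op: +18 to 18 (cap) ; 3 left.
Only 3 left; Low Meadow takes them to reach 3.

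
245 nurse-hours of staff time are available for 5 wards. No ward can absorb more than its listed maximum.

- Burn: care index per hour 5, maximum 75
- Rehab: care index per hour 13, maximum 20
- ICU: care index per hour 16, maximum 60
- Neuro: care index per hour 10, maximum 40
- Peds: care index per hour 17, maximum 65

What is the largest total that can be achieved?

Highest care index per hour first: Peds 17 > ICU 16 > Rehab 13 > Neuro 10 > Burn 5.
Peds: +65 to 65 (cap) → 180 left.
ICU: +60 to 60 (cap) → 120 left.
Give Rehab 20 to hit its cap of 20 → 100 left.
Give Neuro 40 to hit its cap of 40 → 60 left.
Only 60 left; Burn takes them to reach 60.
Total = 5×60 + 13×20 + 16×60 + 10×40 + 17×65 = 3025.

3025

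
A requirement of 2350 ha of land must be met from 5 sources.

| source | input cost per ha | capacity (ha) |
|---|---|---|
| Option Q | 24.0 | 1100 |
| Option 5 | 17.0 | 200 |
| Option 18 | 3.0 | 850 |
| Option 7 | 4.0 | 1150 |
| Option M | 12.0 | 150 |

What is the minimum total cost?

Cheapest first:
Option 18 (3.0): use full 850 ; 1500 ha to go.
Option 7 at 4.0: take all 1150 ha ; 350 still needed.
Take 150 from Option M at 12.0 ; need 200 more.
Option 5 at 17.0: take all 200 ha ; 0 still needed.
Option Q: unused.
Cost = 850×3.0 + 1150×4.0 + 150×12.0 + 200×17.0 = 12350.

12350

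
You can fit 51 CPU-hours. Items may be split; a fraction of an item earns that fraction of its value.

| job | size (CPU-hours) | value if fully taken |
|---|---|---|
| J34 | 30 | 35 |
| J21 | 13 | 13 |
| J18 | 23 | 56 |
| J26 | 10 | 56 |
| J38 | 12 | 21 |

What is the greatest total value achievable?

Rank by value-to-size ratio: J26 56/10≈5.6, J18 56/23≈2.43, J38 21/12≈1.75, J34 35/30≈1.17, J21 13/13≈1.
Take all of J26 (10 CPU-hours, value 56) — 41 CPU-hours left.
All 23 CPU-hours of J18 fit (value 56) — 18 remain.
J38: take in full, 12 CPU-hours for value 21 — 6 left.
Only 6 CPU-hours remain; take 6/30 of J34 for value 35×6/30 = 7.
Total value = 140.

140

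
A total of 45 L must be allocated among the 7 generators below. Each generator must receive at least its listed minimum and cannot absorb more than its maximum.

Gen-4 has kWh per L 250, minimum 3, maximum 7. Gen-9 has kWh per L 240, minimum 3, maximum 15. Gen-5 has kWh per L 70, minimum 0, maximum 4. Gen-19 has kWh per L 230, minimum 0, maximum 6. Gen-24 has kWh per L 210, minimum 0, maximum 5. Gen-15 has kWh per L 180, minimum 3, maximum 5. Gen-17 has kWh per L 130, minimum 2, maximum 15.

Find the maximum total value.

9590

Meeting every minimum uses 3+3+0+0+0+3+2 = 11 L, leaving 34.
Order the generators by kWh per L: Gen-4 250 > Gen-9 240 > Gen-19 230 > Gen-24 210 > Gen-15 180 > Gen-17 130 > Gen-5 70.
Gen-4 takes 4 more to reach its cap of 7 → 30 left.
Give Gen-9 12 more to hit its cap of 15 → 18 left.
Gen-19: +6 to 6 (cap) → 12 left.
Gen-24 takes 5 more to reach its cap of 5 → 7 left.
Give Gen-15 2 more to hit its cap of 5 → 5 left.
Only 5 left; Gen-17 takes them to reach 7.
Total = 250×7 + 240×15 + 230×6 + 210×5 + 180×5 + 130×7 = 9590.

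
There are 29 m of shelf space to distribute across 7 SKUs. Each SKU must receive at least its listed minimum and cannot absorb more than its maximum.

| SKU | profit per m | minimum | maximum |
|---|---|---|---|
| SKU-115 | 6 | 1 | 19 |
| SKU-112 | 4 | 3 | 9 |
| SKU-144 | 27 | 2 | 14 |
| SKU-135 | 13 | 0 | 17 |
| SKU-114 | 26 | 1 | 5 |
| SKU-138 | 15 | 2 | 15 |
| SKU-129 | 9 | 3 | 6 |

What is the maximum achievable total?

Meeting every minimum uses 1+3+2+0+1+2+3 = 12 m, leaving 17.
Highest profit per m first: SKU-144 27 > SKU-114 26 > SKU-138 15 > SKU-135 13 > SKU-129 9 > SKU-115 6 > SKU-112 4.
Give SKU-144 12 more to hit its cap of 14 ; 5 left.
Give SKU-114 4 more to hit its cap of 5 ; 1 left.
SKU-138 has room for 13 more but only 1 remain, so it gets 3.
Total = 6×1 + 4×3 + 27×14 + 26×5 + 15×3 + 9×3 = 598.

598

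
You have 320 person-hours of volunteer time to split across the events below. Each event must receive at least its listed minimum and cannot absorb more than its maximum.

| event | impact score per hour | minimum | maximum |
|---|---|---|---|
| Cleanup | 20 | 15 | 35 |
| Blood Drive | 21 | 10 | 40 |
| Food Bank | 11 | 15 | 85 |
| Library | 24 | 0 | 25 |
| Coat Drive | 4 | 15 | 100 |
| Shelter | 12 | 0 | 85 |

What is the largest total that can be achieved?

Meeting every minimum uses 15+10+15+0+15+0 = 55 person-hours, leaving 265.
Order the events by impact score per hour: Library 24 > Blood Drive 21 > Cleanup 20 > Shelter 12 > Food Bank 11 > Coat Drive 4.
Library: +25 to 25 (cap) → 240 left.
Give Blood Drive 30 more to hit its cap of 40 → 210 left.
Cleanup takes 20 more to reach its cap of 35 → 190 left.
Shelter: +85 to 85 (cap) → 105 left.
Give Food Bank 70 more to hit its cap of 85 → 35 left.
Coat Drive: +35 (room for 85) → 50. Pool exhausted.
Total = 20×35 + 21×40 + 11×85 + 24×25 + 4×50 + 12×85 = 4295.

4295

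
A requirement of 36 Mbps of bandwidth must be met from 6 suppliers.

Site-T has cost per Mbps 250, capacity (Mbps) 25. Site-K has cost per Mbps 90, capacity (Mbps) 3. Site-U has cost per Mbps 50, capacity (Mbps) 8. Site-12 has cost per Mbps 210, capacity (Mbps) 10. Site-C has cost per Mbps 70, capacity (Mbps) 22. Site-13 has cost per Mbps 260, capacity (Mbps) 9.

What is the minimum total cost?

Fill from the cheapest supplier first.
Take 8 from Site-U at 50 → need 28 more.
Site-C (70): use full 22 → 6 Mbps to go.
Site-K at 90: take all 3 Mbps → 3 still needed.
Site-12 at 210: take 3 of its 10 → requirement met.
Site-T, Site-13: unused.
Cost = 8×50 + 22×70 + 3×90 + 3×210 = 2840.

2840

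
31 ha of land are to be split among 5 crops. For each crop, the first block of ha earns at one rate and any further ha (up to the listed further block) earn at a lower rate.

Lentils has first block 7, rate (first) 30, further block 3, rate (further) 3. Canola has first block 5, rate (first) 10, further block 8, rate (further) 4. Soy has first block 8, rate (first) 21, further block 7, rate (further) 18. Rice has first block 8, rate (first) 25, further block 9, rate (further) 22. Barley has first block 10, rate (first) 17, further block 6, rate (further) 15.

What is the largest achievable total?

Order all 10 blocks by rate: Lentils/tier1 30 > Rice/tier1 25 > Rice/tier2 22 > Soy/tier1 21 > Soy/tier2 18 > Barley/tier1 17 > Barley/tier2 15 > Canola/tier1 10 > Canola/tier2 4 > Lentils/tier2 3.
Fill Lentils tier1 block (7 at 30) → 24 left.
Rice/tier1 (25): +8 → 16 left.
Rice/tier2 (22): +9 → 7 left.
Soy/tier1: +7 of 8 at 21; pool empty.
Total = 30×7 + 25×8 + 22×9 + 21×7 = 755.

755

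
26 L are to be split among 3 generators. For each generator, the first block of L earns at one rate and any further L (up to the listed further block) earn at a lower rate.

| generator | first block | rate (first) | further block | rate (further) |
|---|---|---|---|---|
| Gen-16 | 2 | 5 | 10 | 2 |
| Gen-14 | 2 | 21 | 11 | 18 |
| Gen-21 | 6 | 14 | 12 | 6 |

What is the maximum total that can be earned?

Treat each block as its own option and order by rate: Gen-14/T1 21 > Gen-14/T2 18 > Gen-21/T1 14 > Gen-21/T2 6 > Gen-16/T1 5 > Gen-16/T2 2.
Fill Gen-14 T1 block (2 at 21) → 24 left.
Fill Gen-14 T2 block (11 at 18) → 13 left.
Fill Gen-21 T1 block (6 at 14) → 7 left.
Gen-21/T2: +7 of 12 at 6; pool empty.
Total = 21×2 + 18×11 + 14×6 + 6×7 = 366.

366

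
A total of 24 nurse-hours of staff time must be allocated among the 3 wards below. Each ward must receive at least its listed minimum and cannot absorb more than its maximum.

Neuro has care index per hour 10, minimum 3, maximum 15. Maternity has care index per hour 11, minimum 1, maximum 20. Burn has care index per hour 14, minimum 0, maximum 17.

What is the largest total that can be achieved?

312

Meeting every minimum uses 3+1+0 = 4 nurse-hours, leaving 20.
Order the wards by care index per hour: Burn 14 > Maternity 11 > Neuro 10.
Burn: +17 to 17 (cap) ; 3 left.
Maternity: +3 (room for 19) → 4. Pool exhausted.
Total = 10×3 + 11×4 + 14×17 = 312.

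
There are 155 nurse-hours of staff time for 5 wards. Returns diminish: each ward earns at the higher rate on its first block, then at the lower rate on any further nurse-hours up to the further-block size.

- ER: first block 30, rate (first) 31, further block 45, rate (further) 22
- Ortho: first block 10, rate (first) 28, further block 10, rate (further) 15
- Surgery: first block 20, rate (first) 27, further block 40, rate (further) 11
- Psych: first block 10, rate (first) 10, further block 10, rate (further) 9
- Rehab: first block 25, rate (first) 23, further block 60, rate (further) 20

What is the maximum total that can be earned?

Order all 10 blocks by rate: ER/T1 31 > Ortho/T1 28 > Surgery/T1 27 > Rehab/T1 23 > ER/T2 22 > Rehab/T2 20 > Ortho/T2 15 > Surgery/T2 11 > Psych/T1 10 > Psych/T2 9.
Fill ER T1 block (30 at 31) — 125 left.
Ortho T1 at 28: fill all 10 — 115 left.
Fill Surgery T1 block (20 at 27) — 95 left.
Fill Rehab T1 block (25 at 23) — 70 left.
ER/T2 (22): +45 — 25 left.
Rehab/T2: +25 of 60 at 20; pool empty.
Total = 31×30 + 28×10 + 27×20 + 23×25 + 22×45 + 20×25 = 3815.

3815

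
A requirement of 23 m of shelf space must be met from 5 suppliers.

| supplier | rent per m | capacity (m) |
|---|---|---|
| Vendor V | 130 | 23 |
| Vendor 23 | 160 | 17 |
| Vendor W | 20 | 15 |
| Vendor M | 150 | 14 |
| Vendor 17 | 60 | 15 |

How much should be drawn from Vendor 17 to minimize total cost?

8

Fill from the cheapest supplier first.
Vendor W (20): use full 15 → 8 m to go.
Vendor 17 at 60: take 8 of its 15 → requirement met.
Vendor V, Vendor M, Vendor 23: unused.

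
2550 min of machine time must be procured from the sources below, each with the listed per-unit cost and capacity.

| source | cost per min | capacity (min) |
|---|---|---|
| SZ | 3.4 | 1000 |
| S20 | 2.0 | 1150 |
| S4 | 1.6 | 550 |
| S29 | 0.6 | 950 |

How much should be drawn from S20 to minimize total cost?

1050

Use sources in increasing cost order.
Take 950 from S29 at 0.6 ; need 1600 more.
S4 (1.6): use full 550 ; 1050 min to go.
S20 (2.0): take the remaining 1050 ; done.
SZ: unused.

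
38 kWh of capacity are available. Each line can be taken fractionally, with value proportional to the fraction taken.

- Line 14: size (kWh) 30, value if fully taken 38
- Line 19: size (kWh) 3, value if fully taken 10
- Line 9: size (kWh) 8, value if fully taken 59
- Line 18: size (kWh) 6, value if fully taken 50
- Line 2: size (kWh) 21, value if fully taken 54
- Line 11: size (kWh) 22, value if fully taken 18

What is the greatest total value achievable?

Sort by value density: Line 18 50/6≈8.33, Line 9 59/8≈7.38, Line 19 10/3≈3.33, Line 2 54/21≈2.57, Line 14 38/30≈1.27, Line 11 18/22≈0.818.
All 6 kWh of Line 18 fit (value 50) ; 32 remain.
Line 9: take in full, 8 kWh for value 59 ; 24 left.
Line 19: take in full, 3 kWh for value 10 ; 21 left.
Line 2: take in full, 21 kWh for value 54 ; 0 left.
Total value = 173.

173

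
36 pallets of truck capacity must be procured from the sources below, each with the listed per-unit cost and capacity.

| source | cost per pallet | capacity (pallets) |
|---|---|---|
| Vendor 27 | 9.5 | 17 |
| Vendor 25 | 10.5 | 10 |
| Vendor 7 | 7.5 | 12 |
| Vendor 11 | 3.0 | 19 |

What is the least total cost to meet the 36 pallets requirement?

194.5

Fill from the cheapest source first.
Vendor 11 at 3.0: take all 19 pallets — 17 still needed.
Vendor 7 at 7.5: take all 12 pallets — 5 still needed.
Vendor 27 (9.5): take the remaining 5 — done.
Vendor 25: unused.
Cost = 19×3.0 + 12×7.5 + 5×9.5 = 194.5.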